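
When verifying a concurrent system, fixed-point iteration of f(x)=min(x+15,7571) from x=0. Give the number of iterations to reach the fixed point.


Step 1: x=0, cap=7571, increment=15
Step 2: x grows by 15 each step until capped at 7571; fixed point is x=7571
Step 3: iterations = ceil(7571/15) = 505

505


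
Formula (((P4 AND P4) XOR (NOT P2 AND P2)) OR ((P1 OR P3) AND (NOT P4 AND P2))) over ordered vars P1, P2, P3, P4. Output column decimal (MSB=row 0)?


Formula: (((P4 AND P4) XOR (NOT P2 AND P2)) OR ((P1 OR P3) AND (NOT P4 AND P2))) over P1, P2, P3, P4 (16 rows)
Evaluate each row (bits = P1,P2,P3,P4, MSB first):
  row 0 [0000]: (((0 AND 0) XOR (NOT 0 AND 0)) OR ((0 OR 0) AND (NOT 0 AND 0))) -> 0
  row 1 [0001]: (((1 AND 1) XOR (NOT 0 AND 0)) OR ((0 OR 0) AND (NOT 1 AND 0))) -> 1
  row 2 [0010]: (((0 AND 0) XOR (NOT 0 AND 0)) OR ((0 OR 1) AND (NOT 0 AND 0))) -> 0
  row 3 [0011]: (((1 AND 1) XOR (NOT 0 AND 0)) OR ((0 OR 1) AND (NOT 1 AND 0))) -> 1
  row 4 [0100]: (((0 AND 0) XOR (NOT 1 AND 1)) OR ((0 OR 0) AND (NOT 0 AND 1))) -> 0
  row 5 [0101]: (((1 AND 1) XOR (NOT 1 AND 1)) OR ((0 OR 0) AND (NOT 1 AND 1))) -> 1
  row 6 [0110]: (((0 AND 0) XOR (NOT 1 AND 1)) OR ((0 OR 1) AND (NOT 0 AND 1))) -> 1
  row 7 [0111]: (((1 AND 1) XOR (NOT 1 AND 1)) OR ((0 OR 1) AND (NOT 1 AND 1))) -> 1
  row 8 [1000]: (((0 AND 0) XOR (NOT 0 AND 0)) OR ((1 OR 0) AND (NOT 0 AND 0))) -> 0
  row 9 [1001]: (((1 AND 1) XOR (NOT 0 AND 0)) OR ((1 OR 0) AND (NOT 1 AND 0))) -> 1
  row 10 [1010]: (((0 AND 0) XOR (NOT 0 AND 0)) OR ((1 OR 1) AND (NOT 0 AND 0))) -> 0
  row 11 [1011]: (((1 AND 1) XOR (NOT 0 AND 0)) OR ((1 OR 1) AND (NOT 1 AND 0))) -> 1
  row 12 [1100]: (((0 AND 0) XOR (NOT 1 AND 1)) OR ((1 OR 0) AND (NOT 0 AND 1))) -> 1
  row 13 [1101]: (((1 AND 1) XOR (NOT 1 AND 1)) OR ((1 OR 0) AND (NOT 1 AND 1))) -> 1
  row 14 [1110]: (((0 AND 0) XOR (NOT 1 AND 1)) OR ((1 OR 1) AND (NOT 0 AND 1))) -> 1
  row 15 [1111]: (((1 AND 1) XOR (NOT 1 AND 1)) OR ((1 OR 1) AND (NOT 1 AND 1))) -> 1
Full result column, 4 rows per line (P1,P2 fixed per line; P3,P4 runs 00..11 left to right):
  rows 0-3 [P1,P2=00]: 0101  = hex 5
  rows 4-7 [P1,P2=01]: 0111  = hex 7
  rows 8-11 [P1,P2=10]: 0101  = hex 5
  rows 12-15 [P1,P2=11]: 1111  = hex F
Output column (row 0 .. row 15) = 0101011101011111
Output column grouped in 4s = 0101 0111 0101 1111 = 0x575F
Convert to decimal digit by digit (value = value*16 + digit):
  5 -> 5
  5*16 + 7 = 87
  87*16 + 5 = 1397
  1397*16 + 15 (F) = 22367
Decimal = 22367

22367


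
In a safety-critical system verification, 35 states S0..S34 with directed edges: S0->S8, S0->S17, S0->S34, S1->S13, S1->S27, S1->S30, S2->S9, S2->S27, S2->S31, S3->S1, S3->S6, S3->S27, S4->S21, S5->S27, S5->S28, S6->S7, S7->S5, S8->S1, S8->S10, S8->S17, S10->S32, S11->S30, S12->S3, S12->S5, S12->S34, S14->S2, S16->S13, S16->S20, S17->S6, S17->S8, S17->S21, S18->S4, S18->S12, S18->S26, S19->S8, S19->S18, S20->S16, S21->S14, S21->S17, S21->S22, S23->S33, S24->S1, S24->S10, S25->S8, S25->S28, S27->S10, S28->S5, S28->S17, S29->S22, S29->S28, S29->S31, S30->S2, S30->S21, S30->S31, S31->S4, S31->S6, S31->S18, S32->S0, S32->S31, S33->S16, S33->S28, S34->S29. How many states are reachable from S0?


BFS from S0:
  layer 0: {S0}
  layer 1: {S8, S17, S34}
  layer 2: {S1, S6, S10, S21, S29}
  layer 3: {S7, S13, S14, S22, S27, S28, S30, S31, S32}
  layer 4: {S2, S4, S5, S18}
  layer 5: {S9, S12, S26}
  layer 6: {S3}
Reachable set: {S0, S1, S2, S3, S4, S5, S6, S7, S8, S9, S10, S12, S13, S14, S17, S18, S21, S22, S26, S27, S28, S29, S30, S31, S32, S34}
Count = 26

26


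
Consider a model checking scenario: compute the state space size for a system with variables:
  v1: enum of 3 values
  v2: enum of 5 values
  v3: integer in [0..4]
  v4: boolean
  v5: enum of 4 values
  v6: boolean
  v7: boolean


State space = product of domain sizes of all variables.
Domain sizes:
  v1 (enum of 3 values): 3
  v2 (enum of 5 values): 5
  v3 (integer in [0..4]): 5
  v4 (boolean): 2
  v5 (enum of 4 values): 4
  v6 (boolean): 2
  v7 (boolean): 2
Product = 3 * 5 * 5 * 2 * 4 * 2 * 2 = 2400

2400


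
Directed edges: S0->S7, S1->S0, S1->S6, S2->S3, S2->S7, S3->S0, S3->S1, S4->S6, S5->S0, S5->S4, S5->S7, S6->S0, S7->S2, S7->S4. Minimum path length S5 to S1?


BFS layer-by-layer from S5:
  dist 0: {S5}
  dist 1: {S0, S4, S7}
  dist 2: {S2, S6}
  dist 3: {S3}
  dist 4: {S1}
  -> S1 reached at distance 4
Shortest path length = 4

4


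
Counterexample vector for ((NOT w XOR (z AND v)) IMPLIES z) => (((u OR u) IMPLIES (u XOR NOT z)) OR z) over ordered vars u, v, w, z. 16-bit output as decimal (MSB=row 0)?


F1 = ((NOT w XOR (z AND v)) IMPLIES z)
F2 = (((u OR u) IMPLIES (u XOR NOT z)) OR z)
Counterexample to F1=>F2 is where F1=1 and F2=0.
Evaluate each row (bits = u,v,w,z, MSB first):
  row 0 [0000]: F1=0 F2=1 -> F1&~F2 -> 0
  row 1 [0001]: F1=1 F2=1 -> F1&~F2 -> 0
  row 2 [0010]: F1=1 F2=1 -> F1&~F2 -> 0
  row 3 [0011]: F1=1 F2=1 -> F1&~F2 -> 0
  row 4 [0100]: F1=0 F2=1 -> F1&~F2 -> 0
  row 5 [0101]: F1=1 F2=1 -> F1&~F2 -> 0
  row 6 [0110]: F1=1 F2=1 -> F1&~F2 -> 0
  row 7 [0111]: F1=1 F2=1 -> F1&~F2 -> 0
  row 8 [1000]: F1=0 F2=0 -> F1&~F2 -> 0
  row 9 [1001]: F1=1 F2=1 -> F1&~F2 -> 0
  row 10 [1010]: F1=1 F2=0 -> F1&~F2 -> 1
  row 11 [1011]: F1=1 F2=1 -> F1&~F2 -> 0
  row 12 [1100]: F1=0 F2=0 -> F1&~F2 -> 0
  row 13 [1101]: F1=1 F2=1 -> F1&~F2 -> 0
  row 14 [1110]: F1=1 F2=0 -> F1&~F2 -> 1
  row 15 [1111]: F1=1 F2=1 -> F1&~F2 -> 0
Full result column, 4 rows per line (u,v fixed per line; w,z runs 00..11 left to right):
  rows 0-3 [u,v=00]: 0000  = hex 0
  rows 4-7 [u,v=01]: 0000  = hex 0
  rows 8-11 [u,v=10]: 0010  = hex 2
  rows 12-15 [u,v=11]: 0010  = hex 2
Counterexample vector (row 0 .. row 15) = 0000000000100010
Output column grouped in 4s = 0000 0000 0010 0010 = 0x0022
Convert to decimal digit by digit (value = value*16 + digit):
  0 -> 0
  0*16 + 0 = 0
  0*16 + 2 = 2
  2*16 + 2 = 34
Decimal = 34

34


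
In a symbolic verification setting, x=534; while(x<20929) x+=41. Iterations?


Step 1: x goes from 534 toward 20929 by 41; the body runs while x<20929, so iterations = ceil((bound-start)/step)
Step 2: Distance=20395
Step 3: ceil(20395/41)=498

498


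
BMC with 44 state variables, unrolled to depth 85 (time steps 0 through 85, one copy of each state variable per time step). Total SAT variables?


BMC unrolls to depth k, creating one copy of each state var for steps 0..k.
Step count = 85 + 1 = 86 (steps 0 through 85)
Vars per step = 44
Total = 44 * 86 = 3784

3784


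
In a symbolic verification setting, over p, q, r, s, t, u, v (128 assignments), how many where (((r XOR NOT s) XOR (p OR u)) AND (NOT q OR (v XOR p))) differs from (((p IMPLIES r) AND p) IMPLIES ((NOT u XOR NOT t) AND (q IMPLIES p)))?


F1 = (((r XOR NOT s) XOR (p OR u)) AND (NOT q OR (v XOR p)))
F2 = (((p IMPLIES r) AND p) IMPLIES ((NOT u XOR NOT t) AND (q IMPLIES p)))
Evaluate both on each of 128 rows (bits = p,q,r,s,t,u,v):
  row 0 [0000000]: F1=1 F2=1 -> 0
  row 1 [0000001]: F1=1 F2=1 -> 0
  row 2 [0000010]: F1=0 F2=1 (differ) -> 1
  row 3 [0000011]: F1=0 F2=1 (differ) -> 1
  row 4 [0000100]: F1=1 F2=1 -> 0
  (every remaining row is evaluated the same way; all 128 results are listed next)
Full result column, 8 rows per line (p,q,r,s fixed per line; t,u,v runs 000..111 left to right):
  rows 0-7 [p,q,r,s=0000]: 00110011  (ones: 4)
  rows 8-15 [p,q,r,s=0001]: 11001100  (ones: 4)
  rows 16-23 [p,q,r,s=0010]: 11001100  (ones: 4)
  rows 24-31 [p,q,r,s=0011]: 00110011  (ones: 4)
  rows 32-39 [p,q,r,s=0100]: 10111011  (ones: 6)
  rows 40-47 [p,q,r,s=0101]: 11101110  (ones: 6)
  rows 48-55 [p,q,r,s=0110]: 11101110  (ones: 6)
  rows 56-63 [p,q,r,s=0111]: 10111011  (ones: 6)
  rows 64-71 [p,q,r,s=1000]: 11111111  (ones: 8)
  rows 72-79 [p,q,r,s=1001]: 00000000  (ones: 0)
  rows 80-87 [p,q,r,s=1010]: 11000011  (ones: 4)
  rows 88-95 [p,q,r,s=1011]: 00111100  (ones: 4)
  rows 96-103 [p,q,r,s=1100]: 11111111  (ones: 8)
  rows 104-111 [p,q,r,s=1101]: 01010101  (ones: 4)
  rows 112-119 [p,q,r,s=1110]: 10010110  (ones: 4)
  rows 120-127 [p,q,r,s=1111]: 00111100  (ones: 4)
Disagreements = 4+4+4+4+6+6+6+6+8+0+4+4+8+4+4+4 = 76

76


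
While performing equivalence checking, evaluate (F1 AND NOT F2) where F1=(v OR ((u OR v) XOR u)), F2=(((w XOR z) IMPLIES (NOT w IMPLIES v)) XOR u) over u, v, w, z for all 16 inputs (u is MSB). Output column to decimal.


F1 = (v OR ((u OR v) XOR u))
F2 = (((w XOR z) IMPLIES (NOT w IMPLIES v)) XOR u)
Counterexample to F1=>F2 is where F1=1 and F2=0.
Evaluate each row (bits = u,v,w,z, MSB first):
  row 0 [0000]: F1=0 F2=1 -> F1&~F2 -> 0
  row 1 [0001]: F1=0 F2=0 -> F1&~F2 -> 0
  row 2 [0010]: F1=0 F2=1 -> F1&~F2 -> 0
  row 3 [0011]: F1=0 F2=1 -> F1&~F2 -> 0
  row 4 [0100]: F1=1 F2=1 -> F1&~F2 -> 0
  row 5 [0101]: F1=1 F2=1 -> F1&~F2 -> 0
  row 6 [0110]: F1=1 F2=1 -> F1&~F2 -> 0
  row 7 [0111]: F1=1 F2=1 -> F1&~F2 -> 0
  row 8 [1000]: F1=0 F2=0 -> F1&~F2 -> 0
  row 9 [1001]: F1=0 F2=1 -> F1&~F2 -> 0
  row 10 [1010]: F1=0 F2=0 -> F1&~F2 -> 0
  row 11 [1011]: F1=0 F2=0 -> F1&~F2 -> 0
  row 12 [1100]: F1=1 F2=0 -> F1&~F2 -> 1
  row 13 [1101]: F1=1 F2=0 -> F1&~F2 -> 1
  row 14 [1110]: F1=1 F2=0 -> F1&~F2 -> 1
  row 15 [1111]: F1=1 F2=0 -> F1&~F2 -> 1
Full result column, 4 rows per line (u,v fixed per line; w,z runs 00..11 left to right):
  rows 0-3 [u,v=00]: 0000  = hex 0
  rows 4-7 [u,v=01]: 0000  = hex 0
  rows 8-11 [u,v=10]: 0000  = hex 0
  rows 12-15 [u,v=11]: 1111  = hex F
Counterexample vector (row 0 .. row 15) = 0000000000001111
Output column grouped in 4s = 0000 0000 0000 1111 = 0x000F
Convert to decimal digit by digit (value = value*16 + digit):
  0 -> 0
  0*16 + 0 = 0
  0*16 + 0 = 0
  0*16 + 15 (F) = 15
Decimal = 15

15


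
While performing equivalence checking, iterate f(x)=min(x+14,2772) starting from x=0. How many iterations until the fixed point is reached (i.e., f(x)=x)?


Step 1: x=0, cap=2772, increment=14
Step 2: x grows by 14 each step until capped at 2772; fixed point is x=2772
Step 3: iterations = ceil(2772/14) = 198

198


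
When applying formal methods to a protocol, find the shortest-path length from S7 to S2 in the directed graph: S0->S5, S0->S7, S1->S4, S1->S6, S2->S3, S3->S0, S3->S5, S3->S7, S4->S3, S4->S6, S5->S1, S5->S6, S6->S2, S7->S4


BFS layer-by-layer from S7:
  dist 0: {S7}
  dist 1: {S4}
  dist 2: {S3, S6}
  dist 3: {S0, S2, S5}
  -> S2 reached at distance 3
Shortest path length = 3

3


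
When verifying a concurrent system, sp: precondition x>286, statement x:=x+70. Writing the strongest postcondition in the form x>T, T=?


Formula: sp(P, x:=E) = exists old_x. (x = E[old_x/x]) AND P[old_x/x] (old_x is the value of x before the assignment; eliminate old_x by solving x = E[old_x/x] for old_x)
Step 1: Precondition P: x>286, i.e. old_x > 286
Step 2: Assignment gives x = old_x + 70, so old_x = x - 70
Step 3: Substitute into P: x - 70 > 286
Step 4: Simplify: x > 286+70 = 356

356


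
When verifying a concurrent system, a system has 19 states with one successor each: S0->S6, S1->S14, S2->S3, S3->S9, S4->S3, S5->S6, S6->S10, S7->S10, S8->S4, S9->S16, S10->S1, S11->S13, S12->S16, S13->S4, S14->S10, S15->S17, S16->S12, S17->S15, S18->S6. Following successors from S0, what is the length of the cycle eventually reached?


Trace from S0 until a state repeats:
  S0 -> S6 -> S10 -> S1 -> S14 -> S10
S10 first seen at step 2, revisited at step 5.
Cycle length = 5 - 2 = 3

3


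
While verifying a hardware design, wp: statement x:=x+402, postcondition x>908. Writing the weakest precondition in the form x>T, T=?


Formula: wp(x:=E, P) = P[E/x] (substitute E for x in postcondition)
Step 1: Postcondition: x>908
Step 2: Substitute x+402 for x: x+402>908
Step 3: Solve for x: x > 908-402 = 506

506


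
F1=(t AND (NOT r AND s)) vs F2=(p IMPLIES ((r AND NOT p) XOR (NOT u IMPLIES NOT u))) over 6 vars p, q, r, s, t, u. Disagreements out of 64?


F1 = (t AND (NOT r AND s))
F2 = (p IMPLIES ((r AND NOT p) XOR (NOT u IMPLIES NOT u)))
Evaluate both on each of 64 rows (bits = p,q,r,s,t,u):
  row 0 [000000]: F1=0 F2=1 (differ) -> 1
  row 1 [000001]: F1=0 F2=1 (differ) -> 1
  row 2 [000010]: F1=0 F2=1 (differ) -> 1
  row 3 [000011]: F1=0 F2=1 (differ) -> 1
  row 4 [000100]: F1=0 F2=1 (differ) -> 1
  (every remaining row is evaluated the same way; all 64 results are listed next)
Full result column, 8 rows per line (p,q,r fixed per line; s,t,u runs 000..111 left to right):
  rows 0-7 [p,q,r=000]: 11111100  (ones: 6)
  rows 8-15 [p,q,r=001]: 11111111  (ones: 8)
  rows 16-23 [p,q,r=010]: 11111100  (ones: 6)
  rows 24-31 [p,q,r=011]: 11111111  (ones: 8)
  rows 32-39 [p,q,r=100]: 11111100  (ones: 6)
  rows 40-47 [p,q,r=101]: 11111111  (ones: 8)
  rows 48-55 [p,q,r=110]: 11111100  (ones: 6)
  rows 56-63 [p,q,r=111]: 11111111  (ones: 8)
Disagreements = 6+8+6+8+6+8+6+8 = 56

56


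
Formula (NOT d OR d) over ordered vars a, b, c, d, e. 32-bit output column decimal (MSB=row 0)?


Formula: (NOT d OR d) over a, b, c, d, e (32 rows)
Evaluate each row (bits = a,b,c,d,e, MSB first):
  row 0 [00000]: (NOT 0 OR 0) -> 1
  row 1 [00001]: (NOT 0 OR 0) -> 1
  row 2 [00010]: (NOT 1 OR 1) -> 1
  row 3 [00011]: (NOT 1 OR 1) -> 1
  row 4 [00100]: (NOT 0 OR 0) -> 1
  row 5 [00101]: (NOT 0 OR 0) -> 1
  row 6 [00110]: (NOT 1 OR 1) -> 1
  row 7 [00111]: (NOT 1 OR 1) -> 1
  row 8 [01000]: (NOT 0 OR 0) -> 1
  row 9 [01001]: (NOT 0 OR 0) -> 1
  row 10 [01010]: (NOT 1 OR 1) -> 1
  row 11 [01011]: (NOT 1 OR 1) -> 1
  row 12 [01100]: (NOT 0 OR 0) -> 1
  row 13 [01101]: (NOT 0 OR 0) -> 1
  row 14 [01110]: (NOT 1 OR 1) -> 1
  row 15 [01111]: (NOT 1 OR 1) -> 1
  row 16 [10000]: (NOT 0 OR 0) -> 1
  row 17 [10001]: (NOT 0 OR 0) -> 1
  row 18 [10010]: (NOT 1 OR 1) -> 1
  row 19 [10011]: (NOT 1 OR 1) -> 1
  row 20 [10100]: (NOT 0 OR 0) -> 1
  row 21 [10101]: (NOT 0 OR 0) -> 1
  row 22 [10110]: (NOT 1 OR 1) -> 1
  row 23 [10111]: (NOT 1 OR 1) -> 1
  row 24 [11000]: (NOT 0 OR 0) -> 1
  row 25 [11001]: (NOT 0 OR 0) -> 1
  row 26 [11010]: (NOT 1 OR 1) -> 1
  row 27 [11011]: (NOT 1 OR 1) -> 1
  row 28 [11100]: (NOT 0 OR 0) -> 1
  row 29 [11101]: (NOT 0 OR 0) -> 1
  row 30 [11110]: (NOT 1 OR 1) -> 1
  row 31 [11111]: (NOT 1 OR 1) -> 1
Full result column, 4 rows per line (a,b,c fixed per line; d,e runs 00..11 left to right):
  rows 0-3 [a,b,c=000]: 1111  = hex F
  rows 4-7 [a,b,c=001]: 1111  = hex F
  rows 8-11 [a,b,c=010]: 1111  = hex F
  rows 12-15 [a,b,c=011]: 1111  = hex F
  rows 16-19 [a,b,c=100]: 1111  = hex F
  rows 20-23 [a,b,c=101]: 1111  = hex F
  rows 24-27 [a,b,c=110]: 1111  = hex F
  rows 28-31 [a,b,c=111]: 1111  = hex F
Output column (row 0 .. row 31) = 11111111111111111111111111111111
Output column grouped in 4s = 1111 1111 1111 1111 1111 1111 1111 1111 = 0xFFFFFFFF
Convert to decimal digit by digit (value = value*16 + digit):
  F -> 15
  15*16 + 15 (F) = 255
  255*16 + 15 (F) = 4095
  4095*16 + 15 (F) = 65535
  65535*16 + 15 (F) = 1048575
  1048575*16 + 15 (F) = 16777215
  16777215*16 + 15 (F) = 268435455
  268435455*16 + 15 (F) = 4294967295
Decimal = 4294967295

4294967295


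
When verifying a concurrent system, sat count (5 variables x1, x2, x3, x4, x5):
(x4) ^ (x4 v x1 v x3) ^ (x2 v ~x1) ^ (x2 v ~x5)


CNF with 4 clauses over 5 vars (32 assignments).
An assignment satisfies CNF iff every clause has >=1 true literal.
Check each row (bits = x1,x2,x3,x4,x5; clause T/F shown):
  row 0 [00000]: clauses=FFTT -> 0
  row 1 [00001]: clauses=FFTF -> 0
  row 2 [00010]: clauses=TTTT -> 1
  row 3 [00011]: clauses=TTTF -> 0
  row 4 [00100]: clauses=FTTT -> 0
  row 5 [00101]: clauses=FTTF -> 0
  row 6 [00110]: clauses=TTTT -> 1
  row 7 [00111]: clauses=TTTF -> 0
  row 8 [01000]: clauses=FFTT -> 0
  row 9 [01001]: clauses=FFTT -> 0
  row 10 [01010]: clauses=TTTT -> 1
  row 11 [01011]: clauses=TTTT -> 1
  row 12 [01100]: clauses=FTTT -> 0
  row 13 [01101]: clauses=FTTT -> 0
  row 14 [01110]: clauses=TTTT -> 1
  row 15 [01111]: clauses=TTTT -> 1
  row 16 [10000]: clauses=FTFT -> 0
  row 17 [10001]: clauses=FTFF -> 0
  row 18 [10010]: clauses=TTFT -> 0
  row 19 [10011]: clauses=TTFF -> 0
  row 20 [10100]: clauses=FTFT -> 0
  row 21 [10101]: clauses=FTFF -> 0
  row 22 [10110]: clauses=TTFT -> 0
  row 23 [10111]: clauses=TTFF -> 0
  row 24 [11000]: clauses=FTTT -> 0
  row 25 [11001]: clauses=FTTT -> 0
  row 26 [11010]: clauses=TTTT -> 1
  row 27 [11011]: clauses=TTTT -> 1
  row 28 [11100]: clauses=FTTT -> 0
  row 29 [11101]: clauses=FTTT -> 0
  row 30 [11110]: clauses=TTTT -> 1
  row 31 [11111]: clauses=TTTT -> 1
Full result column, 8 rows per line (x1,x2 fixed per line; x3,x4,x5 runs 000..111 left to right):
  rows 0-7 [x1,x2=00]: 00100010  (ones: 2)
  rows 8-15 [x1,x2=01]: 00110011  (ones: 4)
  rows 16-23 [x1,x2=10]: 00000000  (ones: 0)
  rows 24-31 [x1,x2=11]: 00110011  (ones: 4)
Satisfying assignments = 2+4+0+4 = 10

10


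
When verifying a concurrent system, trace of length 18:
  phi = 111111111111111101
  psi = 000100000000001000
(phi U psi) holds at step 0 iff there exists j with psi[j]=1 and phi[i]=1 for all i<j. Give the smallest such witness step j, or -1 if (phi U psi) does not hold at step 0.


(phi U psi) at 0: need smallest j with psi[j]=1 and phi[i]=1 for all i in [0,j).
Scan from step 0:
  step 0: phi=1, psi=0 -> continue
  step 1: phi=1, psi=0 -> continue
  step 2: phi=1, psi=0 -> continue
  step 3: psi=1 and phi held for [0,3) -> witness found
Witness step = 3

3


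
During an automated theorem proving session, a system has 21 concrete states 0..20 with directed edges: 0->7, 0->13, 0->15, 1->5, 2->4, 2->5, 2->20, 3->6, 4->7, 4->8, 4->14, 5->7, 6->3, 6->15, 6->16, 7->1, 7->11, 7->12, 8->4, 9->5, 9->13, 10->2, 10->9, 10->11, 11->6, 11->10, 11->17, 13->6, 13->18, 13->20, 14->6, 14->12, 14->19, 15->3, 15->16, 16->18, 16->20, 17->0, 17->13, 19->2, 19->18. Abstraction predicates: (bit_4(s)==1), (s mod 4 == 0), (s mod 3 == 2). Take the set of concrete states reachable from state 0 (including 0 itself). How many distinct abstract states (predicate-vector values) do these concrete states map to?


BFS from 0:
Concrete reachable: {0, 1, 2, 3, 4, 5, 6, 7, 8, 9, 10, 11, 12, 13, 14, 15, 16, 17, 18, 19, 20}
Abstract via predicates (bit_4(s)==1), (s mod 4 == 0), (s mod 3 == 2):
  (0,0,0) <- {1, 3, 6, 7, 9, 10, 13, 15}
  (0,0,1) <- {2, 5, 11, 14}
  (0,1,0) <- {0, 4, 12}
  (0,1,1) <- {8}
  (1,0,0) <- {18, 19}
  (1,0,1) <- {17}
  (1,1,0) <- {16}
  (1,1,1) <- {20}
Distinct abstract states = 8

8


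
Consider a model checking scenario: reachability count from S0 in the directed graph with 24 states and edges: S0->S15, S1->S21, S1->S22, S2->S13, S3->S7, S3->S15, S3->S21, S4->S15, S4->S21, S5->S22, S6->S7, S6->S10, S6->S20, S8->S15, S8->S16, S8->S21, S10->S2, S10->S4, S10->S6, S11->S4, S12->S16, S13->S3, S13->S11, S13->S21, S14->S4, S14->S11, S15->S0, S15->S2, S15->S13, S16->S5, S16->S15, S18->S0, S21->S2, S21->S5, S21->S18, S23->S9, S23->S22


BFS from S0:
  layer 0: {S0}
  layer 1: {S15}
  layer 2: {S2, S13}
  layer 3: {S3, S11, S21}
  layer 4: {S4, S5, S7, S18}
  layer 5: {S22}
Reachable set: {S0, S2, S3, S4, S5, S7, S11, S13, S15, S18, S21, S22}
Count = 12

12


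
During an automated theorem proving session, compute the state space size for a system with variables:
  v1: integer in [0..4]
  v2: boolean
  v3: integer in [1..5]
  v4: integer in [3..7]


State space = product of domain sizes of all variables.
Domain sizes:
  v1 (integer in [0..4]): 5
  v2 (boolean): 2
  v3 (integer in [1..5]): 5
  v4 (integer in [3..7]): 5
Product = 5 * 2 * 5 * 5 = 250

250


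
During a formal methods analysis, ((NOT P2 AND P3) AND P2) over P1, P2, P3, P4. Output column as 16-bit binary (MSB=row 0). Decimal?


Formula: ((NOT P2 AND P3) AND P2) over P1, P2, P3, P4 (16 rows)
Evaluate each row (bits = P1,P2,P3,P4, MSB first):
  row 0 [0000]: ((NOT 0 AND 0) AND 0) -> 0
  row 1 [0001]: ((NOT 0 AND 0) AND 0) -> 0
  row 2 [0010]: ((NOT 0 AND 1) AND 0) -> 0
  row 3 [0011]: ((NOT 0 AND 1) AND 0) -> 0
  row 4 [0100]: ((NOT 1 AND 0) AND 1) -> 0
  row 5 [0101]: ((NOT 1 AND 0) AND 1) -> 0
  row 6 [0110]: ((NOT 1 AND 1) AND 1) -> 0
  row 7 [0111]: ((NOT 1 AND 1) AND 1) -> 0
  row 8 [1000]: ((NOT 0 AND 0) AND 0) -> 0
  row 9 [1001]: ((NOT 0 AND 0) AND 0) -> 0
  row 10 [1010]: ((NOT 0 AND 1) AND 0) -> 0
  row 11 [1011]: ((NOT 0 AND 1) AND 0) -> 0
  row 12 [1100]: ((NOT 1 AND 0) AND 1) -> 0
  row 13 [1101]: ((NOT 1 AND 0) AND 1) -> 0
  row 14 [1110]: ((NOT 1 AND 1) AND 1) -> 0
  row 15 [1111]: ((NOT 1 AND 1) AND 1) -> 0
Full result column, 4 rows per line (P1,P2 fixed per line; P3,P4 runs 00..11 left to right):
  rows 0-3 [P1,P2=00]: 0000  = hex 0
  rows 4-7 [P1,P2=01]: 0000  = hex 0
  rows 8-11 [P1,P2=10]: 0000  = hex 0
  rows 12-15 [P1,P2=11]: 0000  = hex 0
Output column (row 0 .. row 15) = 0000000000000000
Output column grouped in 4s = 0000 0000 0000 0000 = 0x0000
Convert to decimal digit by digit (value = value*16 + digit):
  0 -> 0
  0*16 + 0 = 0
  0*16 + 0 = 0
  0*16 + 0 = 0
Decimal = 0

0


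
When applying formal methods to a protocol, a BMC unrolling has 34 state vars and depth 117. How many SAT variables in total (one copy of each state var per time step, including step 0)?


BMC unrolls to depth k, creating one copy of each state var for steps 0..k.
Step count = 117 + 1 = 118 (steps 0 through 117)
Vars per step = 34
Total = 34 * 118 = 4012

4012


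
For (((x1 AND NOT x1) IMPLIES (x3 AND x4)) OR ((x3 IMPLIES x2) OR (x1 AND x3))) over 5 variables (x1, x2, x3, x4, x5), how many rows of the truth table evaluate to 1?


Formula: (((x1 AND NOT x1) IMPLIES (x3 AND x4)) OR ((x3 IMPLIES x2) OR (x1 AND x3))) over 5 vars (32 rows)
Evaluate each row (x1, x2, x3, x4, x5 as bits, MSB first):
  row 0 [00000]: (((0 AND NOT 0) IMPLIES (0 AND 0)) OR ((0 IMPLIES 0) OR (0 AND 0))) -> 1
  row 1 [00001]: (((0 AND NOT 0) IMPLIES (0 AND 0)) OR ((0 IMPLIES 0) OR (0 AND 0))) -> 1
  row 2 [00010]: (((0 AND NOT 0) IMPLIES (0 AND 1)) OR ((0 IMPLIES 0) OR (0 AND 0))) -> 1
  row 3 [00011]: (((0 AND NOT 0) IMPLIES (0 AND 1)) OR ((0 IMPLIES 0) OR (0 AND 0))) -> 1
  row 4 [00100]: (((0 AND NOT 0) IMPLIES (1 AND 0)) OR ((1 IMPLIES 0) OR (0 AND 1))) -> 1
  row 5 [00101]: (((0 AND NOT 0) IMPLIES (1 AND 0)) OR ((1 IMPLIES 0) OR (0 AND 1))) -> 1
  row 6 [00110]: (((0 AND NOT 0) IMPLIES (1 AND 1)) OR ((1 IMPLIES 0) OR (0 AND 1))) -> 1
  row 7 [00111]: (((0 AND NOT 0) IMPLIES (1 AND 1)) OR ((1 IMPLIES 0) OR (0 AND 1))) -> 1
  row 8 [01000]: (((0 AND NOT 0) IMPLIES (0 AND 0)) OR ((0 IMPLIES 1) OR (0 AND 0))) -> 1
  row 9 [01001]: (((0 AND NOT 0) IMPLIES (0 AND 0)) OR ((0 IMPLIES 1) OR (0 AND 0))) -> 1
  row 10 [01010]: (((0 AND NOT 0) IMPLIES (0 AND 1)) OR ((0 IMPLIES 1) OR (0 AND 0))) -> 1
  row 11 [01011]: (((0 AND NOT 0) IMPLIES (0 AND 1)) OR ((0 IMPLIES 1) OR (0 AND 0))) -> 1
  row 12 [01100]: (((0 AND NOT 0) IMPLIES (1 AND 0)) OR ((1 IMPLIES 1) OR (0 AND 1))) -> 1
  row 13 [01101]: (((0 AND NOT 0) IMPLIES (1 AND 0)) OR ((1 IMPLIES 1) OR (0 AND 1))) -> 1
  row 14 [01110]: (((0 AND NOT 0) IMPLIES (1 AND 1)) OR ((1 IMPLIES 1) OR (0 AND 1))) -> 1
  row 15 [01111]: (((0 AND NOT 0) IMPLIES (1 AND 1)) OR ((1 IMPLIES 1) OR (0 AND 1))) -> 1
  row 16 [10000]: (((1 AND NOT 1) IMPLIES (0 AND 0)) OR ((0 IMPLIES 0) OR (1 AND 0))) -> 1
  row 17 [10001]: (((1 AND NOT 1) IMPLIES (0 AND 0)) OR ((0 IMPLIES 0) OR (1 AND 0))) -> 1
  row 18 [10010]: (((1 AND NOT 1) IMPLIES (0 AND 1)) OR ((0 IMPLIES 0) OR (1 AND 0))) -> 1
  row 19 [10011]: (((1 AND NOT 1) IMPLIES (0 AND 1)) OR ((0 IMPLIES 0) OR (1 AND 0))) -> 1
  row 20 [10100]: (((1 AND NOT 1) IMPLIES (1 AND 0)) OR ((1 IMPLIES 0) OR (1 AND 1))) -> 1
  row 21 [10101]: (((1 AND NOT 1) IMPLIES (1 AND 0)) OR ((1 IMPLIES 0) OR (1 AND 1))) -> 1
  row 22 [10110]: (((1 AND NOT 1) IMPLIES (1 AND 1)) OR ((1 IMPLIES 0) OR (1 AND 1))) -> 1
  row 23 [10111]: (((1 AND NOT 1) IMPLIES (1 AND 1)) OR ((1 IMPLIES 0) OR (1 AND 1))) -> 1
  row 24 [11000]: (((1 AND NOT 1) IMPLIES (0 AND 0)) OR ((0 IMPLIES 1) OR (1 AND 0))) -> 1
  row 25 [11001]: (((1 AND NOT 1) IMPLIES (0 AND 0)) OR ((0 IMPLIES 1) OR (1 AND 0))) -> 1
  row 26 [11010]: (((1 AND NOT 1) IMPLIES (0 AND 1)) OR ((0 IMPLIES 1) OR (1 AND 0))) -> 1
  row 27 [11011]: (((1 AND NOT 1) IMPLIES (0 AND 1)) OR ((0 IMPLIES 1) OR (1 AND 0))) -> 1
  row 28 [11100]: (((1 AND NOT 1) IMPLIES (1 AND 0)) OR ((1 IMPLIES 1) OR (1 AND 1))) -> 1
  row 29 [11101]: (((1 AND NOT 1) IMPLIES (1 AND 0)) OR ((1 IMPLIES 1) OR (1 AND 1))) -> 1
  row 30 [11110]: (((1 AND NOT 1) IMPLIES (1 AND 1)) OR ((1 IMPLIES 1) OR (1 AND 1))) -> 1
  row 31 [11111]: (((1 AND NOT 1) IMPLIES (1 AND 1)) OR ((1 IMPLIES 1) OR (1 AND 1))) -> 1
Full result column, 8 rows per line (x1,x2 fixed per line; x3,x4,x5 runs 000..111 left to right):
  rows 0-7 [x1,x2=00]: 11111111  (ones: 8)
  rows 8-15 [x1,x2=01]: 11111111  (ones: 8)
  rows 16-23 [x1,x2=10]: 11111111  (ones: 8)
  rows 24-31 [x1,x2=11]: 11111111  (ones: 8)
Count of 1-rows = 8+8+8+8 = 32

32


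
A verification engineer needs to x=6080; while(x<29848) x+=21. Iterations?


Step 1: x goes from 6080 toward 29848 by 21; the body runs while x<29848, so iterations = ceil((bound-start)/step)
Step 2: Distance=23768
Step 3: ceil(23768/21)=1132

1132


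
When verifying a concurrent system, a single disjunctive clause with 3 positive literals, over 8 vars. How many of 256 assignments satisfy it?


Step 1: Total=2^8=256
Step 2: Unsat when all 3 false: 2^5=32
Step 3: Sat=256-32=224

224


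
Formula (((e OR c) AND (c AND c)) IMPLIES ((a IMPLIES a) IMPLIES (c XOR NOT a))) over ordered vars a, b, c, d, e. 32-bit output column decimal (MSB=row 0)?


Formula: (((e OR c) AND (c AND c)) IMPLIES ((a IMPLIES a) IMPLIES (c XOR NOT a))) over a, b, c, d, e (32 rows)
Evaluate each row (bits = a,b,c,d,e, MSB first):
  row 0 [00000]: (((0 OR 0) AND (0 AND 0)) IMPLIES ((0 IMPLIES 0) IMPLIES (0 XOR NOT 0))) -> 1
  row 1 [00001]: (((1 OR 0) AND (0 AND 0)) IMPLIES ((0 IMPLIES 0) IMPLIES (0 XOR NOT 0))) -> 1
  row 2 [00010]: (((0 OR 0) AND (0 AND 0)) IMPLIES ((0 IMPLIES 0) IMPLIES (0 XOR NOT 0))) -> 1
  row 3 [00011]: (((1 OR 0) AND (0 AND 0)) IMPLIES ((0 IMPLIES 0) IMPLIES (0 XOR NOT 0))) -> 1
  row 4 [00100]: (((0 OR 1) AND (1 AND 1)) IMPLIES ((0 IMPLIES 0) IMPLIES (1 XOR NOT 0))) -> 0
  row 5 [00101]: (((1 OR 1) AND (1 AND 1)) IMPLIES ((0 IMPLIES 0) IMPLIES (1 XOR NOT 0))) -> 0
  row 6 [00110]: (((0 OR 1) AND (1 AND 1)) IMPLIES ((0 IMPLIES 0) IMPLIES (1 XOR NOT 0))) -> 0
  row 7 [00111]: (((1 OR 1) AND (1 AND 1)) IMPLIES ((0 IMPLIES 0) IMPLIES (1 XOR NOT 0))) -> 0
  row 8 [01000]: (((0 OR 0) AND (0 AND 0)) IMPLIES ((0 IMPLIES 0) IMPLIES (0 XOR NOT 0))) -> 1
  row 9 [01001]: (((1 OR 0) AND (0 AND 0)) IMPLIES ((0 IMPLIES 0) IMPLIES (0 XOR NOT 0))) -> 1
  row 10 [01010]: (((0 OR 0) AND (0 AND 0)) IMPLIES ((0 IMPLIES 0) IMPLIES (0 XOR NOT 0))) -> 1
  row 11 [01011]: (((1 OR 0) AND (0 AND 0)) IMPLIES ((0 IMPLIES 0) IMPLIES (0 XOR NOT 0))) -> 1
  row 12 [01100]: (((0 OR 1) AND (1 AND 1)) IMPLIES ((0 IMPLIES 0) IMPLIES (1 XOR NOT 0))) -> 0
  row 13 [01101]: (((1 OR 1) AND (1 AND 1)) IMPLIES ((0 IMPLIES 0) IMPLIES (1 XOR NOT 0))) -> 0
  row 14 [01110]: (((0 OR 1) AND (1 AND 1)) IMPLIES ((0 IMPLIES 0) IMPLIES (1 XOR NOT 0))) -> 0
  row 15 [01111]: (((1 OR 1) AND (1 AND 1)) IMPLIES ((0 IMPLIES 0) IMPLIES (1 XOR NOT 0))) -> 0
  row 16 [10000]: (((0 OR 0) AND (0 AND 0)) IMPLIES ((1 IMPLIES 1) IMPLIES (0 XOR NOT 1))) -> 1
  row 17 [10001]: (((1 OR 0) AND (0 AND 0)) IMPLIES ((1 IMPLIES 1) IMPLIES (0 XOR NOT 1))) -> 1
  row 18 [10010]: (((0 OR 0) AND (0 AND 0)) IMPLIES ((1 IMPLIES 1) IMPLIES (0 XOR NOT 1))) -> 1
  row 19 [10011]: (((1 OR 0) AND (0 AND 0)) IMPLIES ((1 IMPLIES 1) IMPLIES (0 XOR NOT 1))) -> 1
  row 20 [10100]: (((0 OR 1) AND (1 AND 1)) IMPLIES ((1 IMPLIES 1) IMPLIES (1 XOR NOT 1))) -> 1
  row 21 [10101]: (((1 OR 1) AND (1 AND 1)) IMPLIES ((1 IMPLIES 1) IMPLIES (1 XOR NOT 1))) -> 1
  row 22 [10110]: (((0 OR 1) AND (1 AND 1)) IMPLIES ((1 IMPLIES 1) IMPLIES (1 XOR NOT 1))) -> 1
  row 23 [10111]: (((1 OR 1) AND (1 AND 1)) IMPLIES ((1 IMPLIES 1) IMPLIES (1 XOR NOT 1))) -> 1
  row 24 [11000]: (((0 OR 0) AND (0 AND 0)) IMPLIES ((1 IMPLIES 1) IMPLIES (0 XOR NOT 1))) -> 1
  row 25 [11001]: (((1 OR 0) AND (0 AND 0)) IMPLIES ((1 IMPLIES 1) IMPLIES (0 XOR NOT 1))) -> 1
  row 26 [11010]: (((0 OR 0) AND (0 AND 0)) IMPLIES ((1 IMPLIES 1) IMPLIES (0 XOR NOT 1))) -> 1
  row 27 [11011]: (((1 OR 0) AND (0 AND 0)) IMPLIES ((1 IMPLIES 1) IMPLIES (0 XOR NOT 1))) -> 1
  row 28 [11100]: (((0 OR 1) AND (1 AND 1)) IMPLIES ((1 IMPLIES 1) IMPLIES (1 XOR NOT 1))) -> 1
  row 29 [11101]: (((1 OR 1) AND (1 AND 1)) IMPLIES ((1 IMPLIES 1) IMPLIES (1 XOR NOT 1))) -> 1
  row 30 [11110]: (((0 OR 1) AND (1 AND 1)) IMPLIES ((1 IMPLIES 1) IMPLIES (1 XOR NOT 1))) -> 1
  row 31 [11111]: (((1 OR 1) AND (1 AND 1)) IMPLIES ((1 IMPLIES 1) IMPLIES (1 XOR NOT 1))) -> 1
Full result column, 4 rows per line (a,b,c fixed per line; d,e runs 00..11 left to right):
  rows 0-3 [a,b,c=000]: 1111  = hex F
  rows 4-7 [a,b,c=001]: 0000  = hex 0
  rows 8-11 [a,b,c=010]: 1111  = hex F
  rows 12-15 [a,b,c=011]: 0000  = hex 0
  rows 16-19 [a,b,c=100]: 1111  = hex F
  rows 20-23 [a,b,c=101]: 1111  = hex F
  rows 24-27 [a,b,c=110]: 1111  = hex F
  rows 28-31 [a,b,c=111]: 1111  = hex F
Output column (row 0 .. row 31) = 11110000111100001111111111111111
Output column grouped in 4s = 1111 0000 1111 0000 1111 1111 1111 1111 = 0xF0F0FFFF
Convert to decimal digit by digit (value = value*16 + digit):
  F -> 15
  15*16 + 0 = 240
  240*16 + 15 (F) = 3855
  3855*16 + 0 = 61680
  61680*16 + 15 (F) = 986895
  986895*16 + 15 (F) = 15790335
  15790335*16 + 15 (F) = 252645375
  252645375*16 + 15 (F) = 4042326015
Decimal = 4042326015

4042326015


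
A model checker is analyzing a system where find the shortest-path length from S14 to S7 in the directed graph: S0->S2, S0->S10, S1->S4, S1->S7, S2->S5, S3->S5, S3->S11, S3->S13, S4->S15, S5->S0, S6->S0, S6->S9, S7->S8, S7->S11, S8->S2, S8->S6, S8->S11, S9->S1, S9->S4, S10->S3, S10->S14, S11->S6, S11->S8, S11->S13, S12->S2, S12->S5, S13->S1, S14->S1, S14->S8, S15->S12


BFS layer-by-layer from S14:
  dist 0: {S14}
  dist 1: {S1, S8}
  dist 2: {S2, S4, S6, S7, S11}
  -> S7 reached at distance 2
Shortest path length = 2

2


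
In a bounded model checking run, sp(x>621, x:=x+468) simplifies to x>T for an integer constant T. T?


Formula: sp(P, x:=E) = exists old_x. (x = E[old_x/x]) AND P[old_x/x] (old_x is the value of x before the assignment; eliminate old_x by solving x = E[old_x/x] for old_x)
Step 1: Precondition P: x>621, i.e. old_x > 621
Step 2: Assignment gives x = old_x + 468, so old_x = x - 468
Step 3: Substitute into P: x - 468 > 621
Step 4: Simplify: x > 621+468 = 1089

1089


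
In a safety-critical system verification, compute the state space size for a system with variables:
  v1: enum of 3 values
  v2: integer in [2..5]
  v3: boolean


State space = product of domain sizes of all variables.
Domain sizes:
  v1 (enum of 3 values): 3
  v2 (integer in [2..5]): 4
  v3 (boolean): 2
Product = 3 * 4 * 2 = 24

24


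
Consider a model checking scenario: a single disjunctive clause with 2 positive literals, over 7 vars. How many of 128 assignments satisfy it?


Step 1: Total=2^7=128
Step 2: Unsat when all 2 false: 2^5=32
Step 3: Sat=128-32=96

96


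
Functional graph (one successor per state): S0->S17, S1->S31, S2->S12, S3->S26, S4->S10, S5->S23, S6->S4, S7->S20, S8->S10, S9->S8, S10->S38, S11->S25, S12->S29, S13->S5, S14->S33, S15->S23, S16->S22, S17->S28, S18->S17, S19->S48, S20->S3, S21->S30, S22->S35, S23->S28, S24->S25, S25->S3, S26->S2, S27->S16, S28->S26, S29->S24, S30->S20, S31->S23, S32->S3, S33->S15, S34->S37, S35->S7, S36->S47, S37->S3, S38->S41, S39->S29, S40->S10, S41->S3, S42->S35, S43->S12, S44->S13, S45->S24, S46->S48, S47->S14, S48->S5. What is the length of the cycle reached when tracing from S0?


Trace from S0 until a state repeats:
  S0 -> S17 -> S28 -> S26 -> S2 -> S12 -> S29 -> S24 -> S25 -> S3 -> S26
S26 first seen at step 3, revisited at step 10.
Cycle length = 10 - 3 = 7

7


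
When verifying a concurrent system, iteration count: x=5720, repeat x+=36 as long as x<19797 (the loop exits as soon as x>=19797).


Step 1: x goes from 5720 toward 19797 by 36; the body runs while x<19797, so iterations = ceil((bound-start)/step)
Step 2: Distance=14077
Step 3: ceil(14077/36)=392

392


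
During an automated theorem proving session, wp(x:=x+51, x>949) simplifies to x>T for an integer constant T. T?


Formula: wp(x:=E, P) = P[E/x] (substitute E for x in postcondition)
Step 1: Postcondition: x>949
Step 2: Substitute x+51 for x: x+51>949
Step 3: Solve for x: x > 949-51 = 898

898


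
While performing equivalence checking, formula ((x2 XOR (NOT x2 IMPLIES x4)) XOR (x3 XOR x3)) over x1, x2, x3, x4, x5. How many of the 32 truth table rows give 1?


Formula: ((x2 XOR (NOT x2 IMPLIES x4)) XOR (x3 XOR x3)) over 5 vars (32 rows)
Evaluate each row (x1, x2, x3, x4, x5 as bits, MSB first):
  row 0 [00000]: ((0 XOR (NOT 0 IMPLIES 0)) XOR (0 XOR 0)) -> 0
  row 1 [00001]: ((0 XOR (NOT 0 IMPLIES 0)) XOR (0 XOR 0)) -> 0
  row 2 [00010]: ((0 XOR (NOT 0 IMPLIES 1)) XOR (0 XOR 0)) -> 1
  row 3 [00011]: ((0 XOR (NOT 0 IMPLIES 1)) XOR (0 XOR 0)) -> 1
  row 4 [00100]: ((0 XOR (NOT 0 IMPLIES 0)) XOR (1 XOR 1)) -> 0
  row 5 [00101]: ((0 XOR (NOT 0 IMPLIES 0)) XOR (1 XOR 1)) -> 0
  row 6 [00110]: ((0 XOR (NOT 0 IMPLIES 1)) XOR (1 XOR 1)) -> 1
  row 7 [00111]: ((0 XOR (NOT 0 IMPLIES 1)) XOR (1 XOR 1)) -> 1
  row 8 [01000]: ((1 XOR (NOT 1 IMPLIES 0)) XOR (0 XOR 0)) -> 0
  row 9 [01001]: ((1 XOR (NOT 1 IMPLIES 0)) XOR (0 XOR 0)) -> 0
  row 10 [01010]: ((1 XOR (NOT 1 IMPLIES 1)) XOR (0 XOR 0)) -> 0
  row 11 [01011]: ((1 XOR (NOT 1 IMPLIES 1)) XOR (0 XOR 0)) -> 0
  row 12 [01100]: ((1 XOR (NOT 1 IMPLIES 0)) XOR (1 XOR 1)) -> 0
  row 13 [01101]: ((1 XOR (NOT 1 IMPLIES 0)) XOR (1 XOR 1)) -> 0
  row 14 [01110]: ((1 XOR (NOT 1 IMPLIES 1)) XOR (1 XOR 1)) -> 0
  row 15 [01111]: ((1 XOR (NOT 1 IMPLIES 1)) XOR (1 XOR 1)) -> 0
  row 16 [10000]: ((0 XOR (NOT 0 IMPLIES 0)) XOR (0 XOR 0)) -> 0
  row 17 [10001]: ((0 XOR (NOT 0 IMPLIES 0)) XOR (0 XOR 0)) -> 0
  row 18 [10010]: ((0 XOR (NOT 0 IMPLIES 1)) XOR (0 XOR 0)) -> 1
  row 19 [10011]: ((0 XOR (NOT 0 IMPLIES 1)) XOR (0 XOR 0)) -> 1
  row 20 [10100]: ((0 XOR (NOT 0 IMPLIES 0)) XOR (1 XOR 1)) -> 0
  row 21 [10101]: ((0 XOR (NOT 0 IMPLIES 0)) XOR (1 XOR 1)) -> 0
  row 22 [10110]: ((0 XOR (NOT 0 IMPLIES 1)) XOR (1 XOR 1)) -> 1
  row 23 [10111]: ((0 XOR (NOT 0 IMPLIES 1)) XOR (1 XOR 1)) -> 1
  row 24 [11000]: ((1 XOR (NOT 1 IMPLIES 0)) XOR (0 XOR 0)) -> 0
  row 25 [11001]: ((1 XOR (NOT 1 IMPLIES 0)) XOR (0 XOR 0)) -> 0
  row 26 [11010]: ((1 XOR (NOT 1 IMPLIES 1)) XOR (0 XOR 0)) -> 0
  row 27 [11011]: ((1 XOR (NOT 1 IMPLIES 1)) XOR (0 XOR 0)) -> 0
  row 28 [11100]: ((1 XOR (NOT 1 IMPLIES 0)) XOR (1 XOR 1)) -> 0
  row 29 [11101]: ((1 XOR (NOT 1 IMPLIES 0)) XOR (1 XOR 1)) -> 0
  row 30 [11110]: ((1 XOR (NOT 1 IMPLIES 1)) XOR (1 XOR 1)) -> 0
  row 31 [11111]: ((1 XOR (NOT 1 IMPLIES 1)) XOR (1 XOR 1)) -> 0
Full result column, 8 rows per line (x1,x2 fixed per line; x3,x4,x5 runs 000..111 left to right):
  rows 0-7 [x1,x2=00]: 00110011  (ones: 4)
  rows 8-15 [x1,x2=01]: 00000000  (ones: 0)
  rows 16-23 [x1,x2=10]: 00110011  (ones: 4)
  rows 24-31 [x1,x2=11]: 00000000  (ones: 0)
Count of 1-rows = 4+0+4+0 = 8

8


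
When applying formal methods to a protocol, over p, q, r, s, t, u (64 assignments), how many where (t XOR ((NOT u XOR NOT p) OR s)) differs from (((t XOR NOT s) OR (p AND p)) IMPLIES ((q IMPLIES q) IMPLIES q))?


F1 = (t XOR ((NOT u XOR NOT p) OR s))
F2 = (((t XOR NOT s) OR (p AND p)) IMPLIES ((q IMPLIES q) IMPLIES q))
Evaluate both on each of 64 rows (bits = p,q,r,s,t,u):
  row 0 [000000]: F1=0 F2=0 -> 0
  row 1 [000001]: F1=1 F2=0 (differ) -> 1
  row 2 [000010]: F1=1 F2=1 -> 0
  row 3 [000011]: F1=0 F2=1 (differ) -> 1
  row 4 [000100]: F1=1 F2=1 -> 0
  (every remaining row is evaluated the same way; all 64 results are listed next)
Full result column, 8 rows per line (p,q,r fixed per line; s,t,u runs 000..111 left to right):
  rows 0-7 [p,q,r=000]: 01010000  (ones: 2)
  rows 8-15 [p,q,r=001]: 01010000  (ones: 2)
  rows 16-23 [p,q,r=010]: 10010011  (ones: 4)
  rows 24-31 [p,q,r=011]: 10010011  (ones: 4)
  rows 32-39 [p,q,r=100]: 10011100  (ones: 4)
  rows 40-47 [p,q,r=101]: 10011100  (ones: 4)
  rows 48-55 [p,q,r=110]: 01100011  (ones: 4)
  rows 56-63 [p,q,r=111]: 01100011  (ones: 4)
Disagreements = 2+2+4+4+4+4+4+4 = 28

28


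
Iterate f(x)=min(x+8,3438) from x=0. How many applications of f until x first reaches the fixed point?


Step 1: x=0, cap=3438, increment=8
Step 2: x grows by 8 each step until capped at 3438; fixed point is x=3438
Step 3: iterations = ceil(3438/8) = 430

430


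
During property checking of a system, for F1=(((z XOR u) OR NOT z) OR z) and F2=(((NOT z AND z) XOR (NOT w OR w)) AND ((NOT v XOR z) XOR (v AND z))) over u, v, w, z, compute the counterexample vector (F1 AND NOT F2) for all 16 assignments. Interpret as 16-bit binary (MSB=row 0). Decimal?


F1 = (((z XOR u) OR NOT z) OR z)
F2 = (((NOT z AND z) XOR (NOT w OR w)) AND ((NOT v XOR z) XOR (v AND z)))
Counterexample to F1=>F2 is where F1=1 and F2=0.
Evaluate each row (bits = u,v,w,z, MSB first):
  row 0 [0000]: F1=1 F2=1 -> F1&~F2 -> 0
  row 1 [0001]: F1=1 F2=0 -> F1&~F2 -> 1
  row 2 [0010]: F1=1 F2=1 -> F1&~F2 -> 0
  row 3 [0011]: F1=1 F2=0 -> F1&~F2 -> 1
  row 4 [0100]: F1=1 F2=0 -> F1&~F2 -> 1
  row 5 [0101]: F1=1 F2=0 -> F1&~F2 -> 1
  row 6 [0110]: F1=1 F2=0 -> F1&~F2 -> 1
  row 7 [0111]: F1=1 F2=0 -> F1&~F2 -> 1
  row 8 [1000]: F1=1 F2=1 -> F1&~F2 -> 0
  row 9 [1001]: F1=1 F2=0 -> F1&~F2 -> 1
  row 10 [1010]: F1=1 F2=1 -> F1&~F2 -> 0
  row 11 [1011]: F1=1 F2=0 -> F1&~F2 -> 1
  row 12 [1100]: F1=1 F2=0 -> F1&~F2 -> 1
  row 13 [1101]: F1=1 F2=0 -> F1&~F2 -> 1
  row 14 [1110]: F1=1 F2=0 -> F1&~F2 -> 1
  row 15 [1111]: F1=1 F2=0 -> F1&~F2 -> 1
Full result column, 4 rows per line (u,v fixed per line; w,z runs 00..11 left to right):
  rows 0-3 [u,v=00]: 0101  = hex 5
  rows 4-7 [u,v=01]: 1111  = hex F
  rows 8-11 [u,v=10]: 0101  = hex 5
  rows 12-15 [u,v=11]: 1111  = hex F
Counterexample vector (row 0 .. row 15) = 0101111101011111
Output column grouped in 4s = 0101 1111 0101 1111 = 0x5F5F
Convert to decimal digit by digit (value = value*16 + digit):
  5 -> 5
  5*16 + 15 (F) = 95
  95*16 + 5 = 1525
  1525*16 + 15 (F) = 24415
Decimal = 24415

24415


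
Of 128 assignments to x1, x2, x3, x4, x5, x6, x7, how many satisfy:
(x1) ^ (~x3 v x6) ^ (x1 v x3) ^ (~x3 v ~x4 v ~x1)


CNF with 4 clauses over 7 vars (128 assignments).
An assignment satisfies CNF iff every clause has >=1 true literal.
Check each row (bits = x1,x2,x3,x4,x5,x6,x7; clause T/F shown):
  row 0 [0000000]: clauses=FTFT -> 0
  row 1 [0000001]: clauses=FTFT -> 0
  row 2 [0000010]: clauses=FTFT -> 0
  row 3 [0000011]: clauses=FTFT -> 0
  row 4 [0000100]: clauses=FTFT -> 0
  (every remaining row is evaluated the same way; all 128 results are listed next)
Full result column, 8 rows per line (x1,x2,x3,x4 fixed per line; x5,x6,x7 runs 000..111 left to right):
  rows 0-7 [x1,x2,x3,x4=0000]: 00000000  (ones: 0)
  rows 8-15 [x1,x2,x3,x4=0001]: 00000000  (ones: 0)
  rows 16-23 [x1,x2,x3,x4=0010]: 00000000  (ones: 0)
  rows 24-31 [x1,x2,x3,x4=0011]: 00000000  (ones: 0)
  rows 32-39 [x1,x2,x3,x4=0100]: 00000000  (ones: 0)
  rows 40-47 [x1,x2,x3,x4=0101]: 00000000  (ones: 0)
  rows 48-55 [x1,x2,x3,x4=0110]: 00000000  (ones: 0)
  rows 56-63 [x1,x2,x3,x4=0111]: 00000000  (ones: 0)
  rows 64-71 [x1,x2,x3,x4=1000]: 11111111  (ones: 8)
  rows 72-79 [x1,x2,x3,x4=1001]: 11111111  (ones: 8)
  rows 80-87 [x1,x2,x3,x4=1010]: 00110011  (ones: 4)
  rows 88-95 [x1,x2,x3,x4=1011]: 00000000  (ones: 0)
  rows 96-103 [x1,x2,x3,x4=1100]: 11111111  (ones: 8)
  rows 104-111 [x1,x2,x3,x4=1101]: 11111111  (ones: 8)
  rows 112-119 [x1,x2,x3,x4=1110]: 00110011  (ones: 4)
  rows 120-127 [x1,x2,x3,x4=1111]: 00000000  (ones: 0)
Satisfying assignments = 0+0+0+0+0+0+0+0+8+8+4+0+8+8+4+0 = 40

40


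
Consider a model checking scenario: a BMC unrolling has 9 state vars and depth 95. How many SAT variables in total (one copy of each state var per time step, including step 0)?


BMC unrolls to depth k, creating one copy of each state var for steps 0..k.
Step count = 95 + 1 = 96 (steps 0 through 95)
Vars per step = 9
Total = 9 * 96 = 864

864


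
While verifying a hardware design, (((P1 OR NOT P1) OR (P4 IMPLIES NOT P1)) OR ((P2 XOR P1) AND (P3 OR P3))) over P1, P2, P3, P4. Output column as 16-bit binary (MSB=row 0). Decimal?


Formula: (((P1 OR NOT P1) OR (P4 IMPLIES NOT P1)) OR ((P2 XOR P1) AND (P3 OR P3))) over P1, P2, P3, P4 (16 rows)
Evaluate each row (bits = P1,P2,P3,P4, MSB first):
  row 0 [0000]: (((0 OR NOT 0) OR (0 IMPLIES NOT 0)) OR ((0 XOR 0) AND (0 OR 0))) -> 1
  row 1 [0001]: (((0 OR NOT 0) OR (1 IMPLIES NOT 0)) OR ((0 XOR 0) AND (0 OR 0))) -> 1
  row 2 [0010]: (((0 OR NOT 0) OR (0 IMPLIES NOT 0)) OR ((0 XOR 0) AND (1 OR 1))) -> 1
  row 3 [0011]: (((0 OR NOT 0) OR (1 IMPLIES NOT 0)) OR ((0 XOR 0) AND (1 OR 1))) -> 1
  row 4 [0100]: (((0 OR NOT 0) OR (0 IMPLIES NOT 0)) OR ((1 XOR 0) AND (0 OR 0))) -> 1
  row 5 [0101]: (((0 OR NOT 0) OR (1 IMPLIES NOT 0)) OR ((1 XOR 0) AND (0 OR 0))) -> 1
  row 6 [0110]: (((0 OR NOT 0) OR (0 IMPLIES NOT 0)) OR ((1 XOR 0) AND (1 OR 1))) -> 1
  row 7 [0111]: (((0 OR NOT 0) OR (1 IMPLIES NOT 0)) OR ((1 XOR 0) AND (1 OR 1))) -> 1
  row 8 [1000]: (((1 OR NOT 1) OR (0 IMPLIES NOT 1)) OR ((0 XOR 1) AND (0 OR 0))) -> 1
  row 9 [1001]: (((1 OR NOT 1) OR (1 IMPLIES NOT 1)) OR ((0 XOR 1) AND (0 OR 0))) -> 1
  row 10 [1010]: (((1 OR NOT 1) OR (0 IMPLIES NOT 1)) OR ((0 XOR 1) AND (1 OR 1))) -> 1
  row 11 [1011]: (((1 OR NOT 1) OR (1 IMPLIES NOT 1)) OR ((0 XOR 1) AND (1 OR 1))) -> 1
  row 12 [1100]: (((1 OR NOT 1) OR (0 IMPLIES NOT 1)) OR ((1 XOR 1) AND (0 OR 0))) -> 1
  row 13 [1101]: (((1 OR NOT 1) OR (1 IMPLIES NOT 1)) OR ((1 XOR 1) AND (0 OR 0))) -> 1
  row 14 [1110]: (((1 OR NOT 1) OR (0 IMPLIES NOT 1)) OR ((1 XOR 1) AND (1 OR 1))) -> 1
  row 15 [1111]: (((1 OR NOT 1) OR (1 IMPLIES NOT 1)) OR ((1 XOR 1) AND (1 OR 1))) -> 1
Full result column, 4 rows per line (P1,P2 fixed per line; P3,P4 runs 00..11 left to right):
  rows 0-3 [P1,P2=00]: 1111  = hex F
  rows 4-7 [P1,P2=01]: 1111  = hex F
  rows 8-11 [P1,P2=10]: 1111  = hex F
  rows 12-15 [P1,P2=11]: 1111  = hex F
Output column (row 0 .. row 15) = 1111111111111111
Output column grouped in 4s = 1111 1111 1111 1111 = 0xFFFF
Convert to decimal digit by digit (value = value*16 + digit):
  F -> 15
  15*16 + 15 (F) = 255
  255*16 + 15 (F) = 4095
  4095*16 + 15 (F) = 65535
Decimal = 65535

65535
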